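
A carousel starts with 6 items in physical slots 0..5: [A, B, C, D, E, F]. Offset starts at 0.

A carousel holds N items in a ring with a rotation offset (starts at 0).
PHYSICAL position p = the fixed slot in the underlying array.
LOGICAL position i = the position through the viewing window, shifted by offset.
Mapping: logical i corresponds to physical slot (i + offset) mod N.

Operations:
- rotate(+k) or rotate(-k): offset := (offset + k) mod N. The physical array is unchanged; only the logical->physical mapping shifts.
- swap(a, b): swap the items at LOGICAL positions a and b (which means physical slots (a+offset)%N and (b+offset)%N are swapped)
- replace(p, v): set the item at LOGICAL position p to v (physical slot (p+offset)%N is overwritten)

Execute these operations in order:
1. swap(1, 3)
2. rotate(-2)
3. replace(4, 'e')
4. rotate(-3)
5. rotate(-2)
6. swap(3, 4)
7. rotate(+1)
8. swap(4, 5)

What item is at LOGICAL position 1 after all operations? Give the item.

After op 1 (swap(1, 3)): offset=0, physical=[A,D,C,B,E,F], logical=[A,D,C,B,E,F]
After op 2 (rotate(-2)): offset=4, physical=[A,D,C,B,E,F], logical=[E,F,A,D,C,B]
After op 3 (replace(4, 'e')): offset=4, physical=[A,D,e,B,E,F], logical=[E,F,A,D,e,B]
After op 4 (rotate(-3)): offset=1, physical=[A,D,e,B,E,F], logical=[D,e,B,E,F,A]
After op 5 (rotate(-2)): offset=5, physical=[A,D,e,B,E,F], logical=[F,A,D,e,B,E]
After op 6 (swap(3, 4)): offset=5, physical=[A,D,B,e,E,F], logical=[F,A,D,B,e,E]
After op 7 (rotate(+1)): offset=0, physical=[A,D,B,e,E,F], logical=[A,D,B,e,E,F]
After op 8 (swap(4, 5)): offset=0, physical=[A,D,B,e,F,E], logical=[A,D,B,e,F,E]

Answer: D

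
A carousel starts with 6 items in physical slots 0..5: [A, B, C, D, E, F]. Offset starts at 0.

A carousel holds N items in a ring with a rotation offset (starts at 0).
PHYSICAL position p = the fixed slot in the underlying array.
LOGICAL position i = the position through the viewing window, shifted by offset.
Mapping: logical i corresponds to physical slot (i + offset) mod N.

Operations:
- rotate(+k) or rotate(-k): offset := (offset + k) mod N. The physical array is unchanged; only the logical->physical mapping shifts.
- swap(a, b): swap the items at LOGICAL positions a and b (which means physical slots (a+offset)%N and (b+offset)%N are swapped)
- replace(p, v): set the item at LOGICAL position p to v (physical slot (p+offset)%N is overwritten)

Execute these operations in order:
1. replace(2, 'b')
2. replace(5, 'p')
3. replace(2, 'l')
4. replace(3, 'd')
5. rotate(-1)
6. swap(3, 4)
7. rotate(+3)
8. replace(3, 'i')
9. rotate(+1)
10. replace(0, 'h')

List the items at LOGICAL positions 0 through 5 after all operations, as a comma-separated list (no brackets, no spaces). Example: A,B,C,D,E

Answer: h,E,i,A,B,d

Derivation:
After op 1 (replace(2, 'b')): offset=0, physical=[A,B,b,D,E,F], logical=[A,B,b,D,E,F]
After op 2 (replace(5, 'p')): offset=0, physical=[A,B,b,D,E,p], logical=[A,B,b,D,E,p]
After op 3 (replace(2, 'l')): offset=0, physical=[A,B,l,D,E,p], logical=[A,B,l,D,E,p]
After op 4 (replace(3, 'd')): offset=0, physical=[A,B,l,d,E,p], logical=[A,B,l,d,E,p]
After op 5 (rotate(-1)): offset=5, physical=[A,B,l,d,E,p], logical=[p,A,B,l,d,E]
After op 6 (swap(3, 4)): offset=5, physical=[A,B,d,l,E,p], logical=[p,A,B,d,l,E]
After op 7 (rotate(+3)): offset=2, physical=[A,B,d,l,E,p], logical=[d,l,E,p,A,B]
After op 8 (replace(3, 'i')): offset=2, physical=[A,B,d,l,E,i], logical=[d,l,E,i,A,B]
After op 9 (rotate(+1)): offset=3, physical=[A,B,d,l,E,i], logical=[l,E,i,A,B,d]
After op 10 (replace(0, 'h')): offset=3, physical=[A,B,d,h,E,i], logical=[h,E,i,A,B,d]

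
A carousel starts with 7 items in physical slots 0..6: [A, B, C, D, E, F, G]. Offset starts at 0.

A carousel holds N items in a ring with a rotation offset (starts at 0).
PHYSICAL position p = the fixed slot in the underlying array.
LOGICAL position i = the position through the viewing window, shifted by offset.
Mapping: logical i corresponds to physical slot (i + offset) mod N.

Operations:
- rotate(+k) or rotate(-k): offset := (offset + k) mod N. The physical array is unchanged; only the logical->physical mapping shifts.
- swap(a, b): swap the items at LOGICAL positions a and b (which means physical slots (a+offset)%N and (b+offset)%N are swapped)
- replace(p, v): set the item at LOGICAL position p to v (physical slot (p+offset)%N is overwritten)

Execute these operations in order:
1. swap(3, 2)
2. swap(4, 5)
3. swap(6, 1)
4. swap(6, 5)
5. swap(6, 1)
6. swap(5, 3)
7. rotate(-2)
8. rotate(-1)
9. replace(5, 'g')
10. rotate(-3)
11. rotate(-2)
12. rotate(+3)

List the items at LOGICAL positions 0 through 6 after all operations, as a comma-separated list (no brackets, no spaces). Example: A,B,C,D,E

Answer: g,B,F,C,G,A,E

Derivation:
After op 1 (swap(3, 2)): offset=0, physical=[A,B,D,C,E,F,G], logical=[A,B,D,C,E,F,G]
After op 2 (swap(4, 5)): offset=0, physical=[A,B,D,C,F,E,G], logical=[A,B,D,C,F,E,G]
After op 3 (swap(6, 1)): offset=0, physical=[A,G,D,C,F,E,B], logical=[A,G,D,C,F,E,B]
After op 4 (swap(6, 5)): offset=0, physical=[A,G,D,C,F,B,E], logical=[A,G,D,C,F,B,E]
After op 5 (swap(6, 1)): offset=0, physical=[A,E,D,C,F,B,G], logical=[A,E,D,C,F,B,G]
After op 6 (swap(5, 3)): offset=0, physical=[A,E,D,B,F,C,G], logical=[A,E,D,B,F,C,G]
After op 7 (rotate(-2)): offset=5, physical=[A,E,D,B,F,C,G], logical=[C,G,A,E,D,B,F]
After op 8 (rotate(-1)): offset=4, physical=[A,E,D,B,F,C,G], logical=[F,C,G,A,E,D,B]
After op 9 (replace(5, 'g')): offset=4, physical=[A,E,g,B,F,C,G], logical=[F,C,G,A,E,g,B]
After op 10 (rotate(-3)): offset=1, physical=[A,E,g,B,F,C,G], logical=[E,g,B,F,C,G,A]
After op 11 (rotate(-2)): offset=6, physical=[A,E,g,B,F,C,G], logical=[G,A,E,g,B,F,C]
After op 12 (rotate(+3)): offset=2, physical=[A,E,g,B,F,C,G], logical=[g,B,F,C,G,A,E]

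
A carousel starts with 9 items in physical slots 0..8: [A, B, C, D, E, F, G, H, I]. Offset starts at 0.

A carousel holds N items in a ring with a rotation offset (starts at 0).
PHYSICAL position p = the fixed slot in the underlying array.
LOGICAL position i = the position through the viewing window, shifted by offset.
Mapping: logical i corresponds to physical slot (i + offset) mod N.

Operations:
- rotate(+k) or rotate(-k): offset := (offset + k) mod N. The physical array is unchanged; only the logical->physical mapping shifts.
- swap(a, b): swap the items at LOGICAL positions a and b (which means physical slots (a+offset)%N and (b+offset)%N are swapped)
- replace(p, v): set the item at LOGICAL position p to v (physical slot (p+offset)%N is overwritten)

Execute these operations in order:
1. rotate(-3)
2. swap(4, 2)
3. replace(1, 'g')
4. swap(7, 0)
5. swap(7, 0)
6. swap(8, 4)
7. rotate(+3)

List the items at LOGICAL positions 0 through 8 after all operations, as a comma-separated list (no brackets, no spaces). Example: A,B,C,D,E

After op 1 (rotate(-3)): offset=6, physical=[A,B,C,D,E,F,G,H,I], logical=[G,H,I,A,B,C,D,E,F]
After op 2 (swap(4, 2)): offset=6, physical=[A,I,C,D,E,F,G,H,B], logical=[G,H,B,A,I,C,D,E,F]
After op 3 (replace(1, 'g')): offset=6, physical=[A,I,C,D,E,F,G,g,B], logical=[G,g,B,A,I,C,D,E,F]
After op 4 (swap(7, 0)): offset=6, physical=[A,I,C,D,G,F,E,g,B], logical=[E,g,B,A,I,C,D,G,F]
After op 5 (swap(7, 0)): offset=6, physical=[A,I,C,D,E,F,G,g,B], logical=[G,g,B,A,I,C,D,E,F]
After op 6 (swap(8, 4)): offset=6, physical=[A,F,C,D,E,I,G,g,B], logical=[G,g,B,A,F,C,D,E,I]
After op 7 (rotate(+3)): offset=0, physical=[A,F,C,D,E,I,G,g,B], logical=[A,F,C,D,E,I,G,g,B]

Answer: A,F,C,D,E,I,G,g,B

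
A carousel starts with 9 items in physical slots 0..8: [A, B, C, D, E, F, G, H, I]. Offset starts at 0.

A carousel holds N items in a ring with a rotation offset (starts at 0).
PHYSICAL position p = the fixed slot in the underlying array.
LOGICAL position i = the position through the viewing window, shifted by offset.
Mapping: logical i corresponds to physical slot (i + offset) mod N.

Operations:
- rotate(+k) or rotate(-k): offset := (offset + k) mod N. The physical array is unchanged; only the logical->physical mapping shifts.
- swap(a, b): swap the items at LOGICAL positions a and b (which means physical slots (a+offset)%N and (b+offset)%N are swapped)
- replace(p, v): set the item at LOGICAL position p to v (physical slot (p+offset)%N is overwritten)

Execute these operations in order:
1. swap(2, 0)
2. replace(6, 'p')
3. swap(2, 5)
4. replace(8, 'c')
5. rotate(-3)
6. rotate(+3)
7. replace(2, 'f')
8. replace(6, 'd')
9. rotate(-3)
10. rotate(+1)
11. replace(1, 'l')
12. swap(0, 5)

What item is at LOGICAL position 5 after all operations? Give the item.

Answer: H

Derivation:
After op 1 (swap(2, 0)): offset=0, physical=[C,B,A,D,E,F,G,H,I], logical=[C,B,A,D,E,F,G,H,I]
After op 2 (replace(6, 'p')): offset=0, physical=[C,B,A,D,E,F,p,H,I], logical=[C,B,A,D,E,F,p,H,I]
After op 3 (swap(2, 5)): offset=0, physical=[C,B,F,D,E,A,p,H,I], logical=[C,B,F,D,E,A,p,H,I]
After op 4 (replace(8, 'c')): offset=0, physical=[C,B,F,D,E,A,p,H,c], logical=[C,B,F,D,E,A,p,H,c]
After op 5 (rotate(-3)): offset=6, physical=[C,B,F,D,E,A,p,H,c], logical=[p,H,c,C,B,F,D,E,A]
After op 6 (rotate(+3)): offset=0, physical=[C,B,F,D,E,A,p,H,c], logical=[C,B,F,D,E,A,p,H,c]
After op 7 (replace(2, 'f')): offset=0, physical=[C,B,f,D,E,A,p,H,c], logical=[C,B,f,D,E,A,p,H,c]
After op 8 (replace(6, 'd')): offset=0, physical=[C,B,f,D,E,A,d,H,c], logical=[C,B,f,D,E,A,d,H,c]
After op 9 (rotate(-3)): offset=6, physical=[C,B,f,D,E,A,d,H,c], logical=[d,H,c,C,B,f,D,E,A]
After op 10 (rotate(+1)): offset=7, physical=[C,B,f,D,E,A,d,H,c], logical=[H,c,C,B,f,D,E,A,d]
After op 11 (replace(1, 'l')): offset=7, physical=[C,B,f,D,E,A,d,H,l], logical=[H,l,C,B,f,D,E,A,d]
After op 12 (swap(0, 5)): offset=7, physical=[C,B,f,H,E,A,d,D,l], logical=[D,l,C,B,f,H,E,A,d]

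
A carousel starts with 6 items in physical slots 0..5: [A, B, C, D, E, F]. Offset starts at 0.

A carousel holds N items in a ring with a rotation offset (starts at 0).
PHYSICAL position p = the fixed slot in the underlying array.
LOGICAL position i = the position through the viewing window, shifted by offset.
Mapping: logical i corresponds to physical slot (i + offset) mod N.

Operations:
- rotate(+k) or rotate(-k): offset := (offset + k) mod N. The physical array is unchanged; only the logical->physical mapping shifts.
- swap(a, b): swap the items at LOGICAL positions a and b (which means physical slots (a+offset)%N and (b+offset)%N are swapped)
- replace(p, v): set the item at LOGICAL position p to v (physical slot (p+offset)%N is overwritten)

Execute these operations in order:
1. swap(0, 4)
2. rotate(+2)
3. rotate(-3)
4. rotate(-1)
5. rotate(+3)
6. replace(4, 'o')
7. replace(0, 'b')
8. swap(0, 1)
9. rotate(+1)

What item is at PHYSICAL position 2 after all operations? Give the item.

Answer: b

Derivation:
After op 1 (swap(0, 4)): offset=0, physical=[E,B,C,D,A,F], logical=[E,B,C,D,A,F]
After op 2 (rotate(+2)): offset=2, physical=[E,B,C,D,A,F], logical=[C,D,A,F,E,B]
After op 3 (rotate(-3)): offset=5, physical=[E,B,C,D,A,F], logical=[F,E,B,C,D,A]
After op 4 (rotate(-1)): offset=4, physical=[E,B,C,D,A,F], logical=[A,F,E,B,C,D]
After op 5 (rotate(+3)): offset=1, physical=[E,B,C,D,A,F], logical=[B,C,D,A,F,E]
After op 6 (replace(4, 'o')): offset=1, physical=[E,B,C,D,A,o], logical=[B,C,D,A,o,E]
After op 7 (replace(0, 'b')): offset=1, physical=[E,b,C,D,A,o], logical=[b,C,D,A,o,E]
After op 8 (swap(0, 1)): offset=1, physical=[E,C,b,D,A,o], logical=[C,b,D,A,o,E]
After op 9 (rotate(+1)): offset=2, physical=[E,C,b,D,A,o], logical=[b,D,A,o,E,C]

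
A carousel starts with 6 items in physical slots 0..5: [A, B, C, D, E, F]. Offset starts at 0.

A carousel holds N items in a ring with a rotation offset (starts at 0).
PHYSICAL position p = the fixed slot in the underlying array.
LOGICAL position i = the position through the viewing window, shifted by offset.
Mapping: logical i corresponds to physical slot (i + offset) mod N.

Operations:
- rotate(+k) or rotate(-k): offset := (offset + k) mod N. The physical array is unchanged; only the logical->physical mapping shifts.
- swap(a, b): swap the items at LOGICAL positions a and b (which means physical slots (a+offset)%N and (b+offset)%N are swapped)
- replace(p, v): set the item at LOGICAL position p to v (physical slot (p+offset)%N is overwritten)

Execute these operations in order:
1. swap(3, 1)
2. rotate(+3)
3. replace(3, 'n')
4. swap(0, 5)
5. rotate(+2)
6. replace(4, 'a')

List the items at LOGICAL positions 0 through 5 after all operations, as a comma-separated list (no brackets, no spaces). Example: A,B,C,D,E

Answer: F,n,D,B,a,E

Derivation:
After op 1 (swap(3, 1)): offset=0, physical=[A,D,C,B,E,F], logical=[A,D,C,B,E,F]
After op 2 (rotate(+3)): offset=3, physical=[A,D,C,B,E,F], logical=[B,E,F,A,D,C]
After op 3 (replace(3, 'n')): offset=3, physical=[n,D,C,B,E,F], logical=[B,E,F,n,D,C]
After op 4 (swap(0, 5)): offset=3, physical=[n,D,B,C,E,F], logical=[C,E,F,n,D,B]
After op 5 (rotate(+2)): offset=5, physical=[n,D,B,C,E,F], logical=[F,n,D,B,C,E]
After op 6 (replace(4, 'a')): offset=5, physical=[n,D,B,a,E,F], logical=[F,n,D,B,a,E]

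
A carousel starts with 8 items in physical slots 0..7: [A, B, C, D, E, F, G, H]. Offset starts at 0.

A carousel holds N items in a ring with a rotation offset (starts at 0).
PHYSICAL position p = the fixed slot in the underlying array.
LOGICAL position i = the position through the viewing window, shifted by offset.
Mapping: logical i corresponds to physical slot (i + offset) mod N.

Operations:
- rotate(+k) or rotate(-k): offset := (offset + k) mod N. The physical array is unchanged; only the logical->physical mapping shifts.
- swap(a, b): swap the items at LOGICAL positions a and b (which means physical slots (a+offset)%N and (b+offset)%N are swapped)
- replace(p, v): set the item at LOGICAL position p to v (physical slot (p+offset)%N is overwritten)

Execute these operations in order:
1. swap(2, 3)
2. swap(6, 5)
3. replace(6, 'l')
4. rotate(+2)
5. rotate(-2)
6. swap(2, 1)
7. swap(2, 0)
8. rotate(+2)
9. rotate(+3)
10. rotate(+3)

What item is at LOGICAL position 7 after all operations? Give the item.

Answer: H

Derivation:
After op 1 (swap(2, 3)): offset=0, physical=[A,B,D,C,E,F,G,H], logical=[A,B,D,C,E,F,G,H]
After op 2 (swap(6, 5)): offset=0, physical=[A,B,D,C,E,G,F,H], logical=[A,B,D,C,E,G,F,H]
After op 3 (replace(6, 'l')): offset=0, physical=[A,B,D,C,E,G,l,H], logical=[A,B,D,C,E,G,l,H]
After op 4 (rotate(+2)): offset=2, physical=[A,B,D,C,E,G,l,H], logical=[D,C,E,G,l,H,A,B]
After op 5 (rotate(-2)): offset=0, physical=[A,B,D,C,E,G,l,H], logical=[A,B,D,C,E,G,l,H]
After op 6 (swap(2, 1)): offset=0, physical=[A,D,B,C,E,G,l,H], logical=[A,D,B,C,E,G,l,H]
After op 7 (swap(2, 0)): offset=0, physical=[B,D,A,C,E,G,l,H], logical=[B,D,A,C,E,G,l,H]
After op 8 (rotate(+2)): offset=2, physical=[B,D,A,C,E,G,l,H], logical=[A,C,E,G,l,H,B,D]
After op 9 (rotate(+3)): offset=5, physical=[B,D,A,C,E,G,l,H], logical=[G,l,H,B,D,A,C,E]
After op 10 (rotate(+3)): offset=0, physical=[B,D,A,C,E,G,l,H], logical=[B,D,A,C,E,G,l,H]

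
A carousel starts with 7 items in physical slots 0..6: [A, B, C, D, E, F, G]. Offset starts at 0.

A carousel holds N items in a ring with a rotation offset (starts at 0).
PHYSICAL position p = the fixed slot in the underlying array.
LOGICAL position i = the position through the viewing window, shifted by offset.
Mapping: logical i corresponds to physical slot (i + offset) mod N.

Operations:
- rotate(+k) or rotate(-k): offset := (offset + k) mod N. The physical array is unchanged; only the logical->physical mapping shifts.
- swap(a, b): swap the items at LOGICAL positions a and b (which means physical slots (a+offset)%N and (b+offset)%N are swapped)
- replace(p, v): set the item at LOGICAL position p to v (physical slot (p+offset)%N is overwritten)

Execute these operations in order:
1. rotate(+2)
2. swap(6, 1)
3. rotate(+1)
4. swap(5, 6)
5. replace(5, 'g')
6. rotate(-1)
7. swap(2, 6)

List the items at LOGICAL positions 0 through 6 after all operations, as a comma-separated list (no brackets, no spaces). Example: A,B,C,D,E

Answer: D,B,g,F,G,A,E

Derivation:
After op 1 (rotate(+2)): offset=2, physical=[A,B,C,D,E,F,G], logical=[C,D,E,F,G,A,B]
After op 2 (swap(6, 1)): offset=2, physical=[A,D,C,B,E,F,G], logical=[C,B,E,F,G,A,D]
After op 3 (rotate(+1)): offset=3, physical=[A,D,C,B,E,F,G], logical=[B,E,F,G,A,D,C]
After op 4 (swap(5, 6)): offset=3, physical=[A,C,D,B,E,F,G], logical=[B,E,F,G,A,C,D]
After op 5 (replace(5, 'g')): offset=3, physical=[A,g,D,B,E,F,G], logical=[B,E,F,G,A,g,D]
After op 6 (rotate(-1)): offset=2, physical=[A,g,D,B,E,F,G], logical=[D,B,E,F,G,A,g]
After op 7 (swap(2, 6)): offset=2, physical=[A,E,D,B,g,F,G], logical=[D,B,g,F,G,A,E]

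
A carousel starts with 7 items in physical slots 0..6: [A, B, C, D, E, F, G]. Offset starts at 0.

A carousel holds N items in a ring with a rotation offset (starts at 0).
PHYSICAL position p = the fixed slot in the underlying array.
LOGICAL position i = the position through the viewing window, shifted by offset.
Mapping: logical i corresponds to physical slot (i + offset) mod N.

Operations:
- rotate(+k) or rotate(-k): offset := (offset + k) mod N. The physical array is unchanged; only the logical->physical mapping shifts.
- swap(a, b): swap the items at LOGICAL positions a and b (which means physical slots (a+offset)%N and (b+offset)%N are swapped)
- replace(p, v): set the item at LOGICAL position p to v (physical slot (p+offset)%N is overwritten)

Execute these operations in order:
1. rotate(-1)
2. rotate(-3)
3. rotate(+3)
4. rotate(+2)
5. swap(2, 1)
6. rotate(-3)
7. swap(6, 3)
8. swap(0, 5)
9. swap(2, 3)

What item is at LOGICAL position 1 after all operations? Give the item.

After op 1 (rotate(-1)): offset=6, physical=[A,B,C,D,E,F,G], logical=[G,A,B,C,D,E,F]
After op 2 (rotate(-3)): offset=3, physical=[A,B,C,D,E,F,G], logical=[D,E,F,G,A,B,C]
After op 3 (rotate(+3)): offset=6, physical=[A,B,C,D,E,F,G], logical=[G,A,B,C,D,E,F]
After op 4 (rotate(+2)): offset=1, physical=[A,B,C,D,E,F,G], logical=[B,C,D,E,F,G,A]
After op 5 (swap(2, 1)): offset=1, physical=[A,B,D,C,E,F,G], logical=[B,D,C,E,F,G,A]
After op 6 (rotate(-3)): offset=5, physical=[A,B,D,C,E,F,G], logical=[F,G,A,B,D,C,E]
After op 7 (swap(6, 3)): offset=5, physical=[A,E,D,C,B,F,G], logical=[F,G,A,E,D,C,B]
After op 8 (swap(0, 5)): offset=5, physical=[A,E,D,F,B,C,G], logical=[C,G,A,E,D,F,B]
After op 9 (swap(2, 3)): offset=5, physical=[E,A,D,F,B,C,G], logical=[C,G,E,A,D,F,B]

Answer: G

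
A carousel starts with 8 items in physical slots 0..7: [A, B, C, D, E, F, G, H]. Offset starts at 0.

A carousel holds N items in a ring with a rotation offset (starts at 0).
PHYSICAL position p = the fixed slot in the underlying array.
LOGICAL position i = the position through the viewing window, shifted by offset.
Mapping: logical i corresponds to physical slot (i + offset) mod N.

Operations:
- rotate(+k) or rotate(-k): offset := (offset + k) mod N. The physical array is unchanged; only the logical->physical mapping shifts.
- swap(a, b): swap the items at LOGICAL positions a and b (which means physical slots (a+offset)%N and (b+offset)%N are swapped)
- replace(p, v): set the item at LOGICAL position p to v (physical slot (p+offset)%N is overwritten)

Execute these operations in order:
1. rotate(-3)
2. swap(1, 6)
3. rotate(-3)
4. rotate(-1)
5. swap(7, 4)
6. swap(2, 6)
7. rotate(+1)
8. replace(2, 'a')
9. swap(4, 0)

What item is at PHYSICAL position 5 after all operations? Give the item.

After op 1 (rotate(-3)): offset=5, physical=[A,B,C,D,E,F,G,H], logical=[F,G,H,A,B,C,D,E]
After op 2 (swap(1, 6)): offset=5, physical=[A,B,C,G,E,F,D,H], logical=[F,D,H,A,B,C,G,E]
After op 3 (rotate(-3)): offset=2, physical=[A,B,C,G,E,F,D,H], logical=[C,G,E,F,D,H,A,B]
After op 4 (rotate(-1)): offset=1, physical=[A,B,C,G,E,F,D,H], logical=[B,C,G,E,F,D,H,A]
After op 5 (swap(7, 4)): offset=1, physical=[F,B,C,G,E,A,D,H], logical=[B,C,G,E,A,D,H,F]
After op 6 (swap(2, 6)): offset=1, physical=[F,B,C,H,E,A,D,G], logical=[B,C,H,E,A,D,G,F]
After op 7 (rotate(+1)): offset=2, physical=[F,B,C,H,E,A,D,G], logical=[C,H,E,A,D,G,F,B]
After op 8 (replace(2, 'a')): offset=2, physical=[F,B,C,H,a,A,D,G], logical=[C,H,a,A,D,G,F,B]
After op 9 (swap(4, 0)): offset=2, physical=[F,B,D,H,a,A,C,G], logical=[D,H,a,A,C,G,F,B]

Answer: A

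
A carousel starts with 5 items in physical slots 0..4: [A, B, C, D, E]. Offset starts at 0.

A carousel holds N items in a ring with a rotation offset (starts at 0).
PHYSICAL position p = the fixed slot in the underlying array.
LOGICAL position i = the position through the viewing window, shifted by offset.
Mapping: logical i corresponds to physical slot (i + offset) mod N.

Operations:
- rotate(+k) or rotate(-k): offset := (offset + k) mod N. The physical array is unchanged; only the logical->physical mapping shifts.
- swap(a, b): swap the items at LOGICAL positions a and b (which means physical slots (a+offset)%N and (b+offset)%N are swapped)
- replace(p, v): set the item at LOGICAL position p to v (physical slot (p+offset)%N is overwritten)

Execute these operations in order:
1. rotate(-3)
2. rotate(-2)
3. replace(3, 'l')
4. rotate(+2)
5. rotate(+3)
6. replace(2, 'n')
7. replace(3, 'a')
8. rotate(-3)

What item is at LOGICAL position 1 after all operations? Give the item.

Answer: a

Derivation:
After op 1 (rotate(-3)): offset=2, physical=[A,B,C,D,E], logical=[C,D,E,A,B]
After op 2 (rotate(-2)): offset=0, physical=[A,B,C,D,E], logical=[A,B,C,D,E]
After op 3 (replace(3, 'l')): offset=0, physical=[A,B,C,l,E], logical=[A,B,C,l,E]
After op 4 (rotate(+2)): offset=2, physical=[A,B,C,l,E], logical=[C,l,E,A,B]
After op 5 (rotate(+3)): offset=0, physical=[A,B,C,l,E], logical=[A,B,C,l,E]
After op 6 (replace(2, 'n')): offset=0, physical=[A,B,n,l,E], logical=[A,B,n,l,E]
After op 7 (replace(3, 'a')): offset=0, physical=[A,B,n,a,E], logical=[A,B,n,a,E]
After op 8 (rotate(-3)): offset=2, physical=[A,B,n,a,E], logical=[n,a,E,A,B]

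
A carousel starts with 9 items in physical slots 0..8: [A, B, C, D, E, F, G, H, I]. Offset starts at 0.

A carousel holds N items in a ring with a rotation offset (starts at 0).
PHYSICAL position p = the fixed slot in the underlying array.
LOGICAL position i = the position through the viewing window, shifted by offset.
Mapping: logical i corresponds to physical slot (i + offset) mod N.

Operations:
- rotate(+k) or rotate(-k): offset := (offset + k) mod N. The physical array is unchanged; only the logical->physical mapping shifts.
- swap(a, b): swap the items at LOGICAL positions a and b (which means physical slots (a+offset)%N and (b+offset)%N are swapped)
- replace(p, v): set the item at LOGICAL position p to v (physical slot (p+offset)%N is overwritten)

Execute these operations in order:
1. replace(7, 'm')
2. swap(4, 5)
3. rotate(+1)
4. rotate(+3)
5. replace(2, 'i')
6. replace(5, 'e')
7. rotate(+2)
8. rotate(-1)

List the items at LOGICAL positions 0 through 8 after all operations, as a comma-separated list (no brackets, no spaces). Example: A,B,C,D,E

Answer: E,i,m,I,e,B,C,D,F

Derivation:
After op 1 (replace(7, 'm')): offset=0, physical=[A,B,C,D,E,F,G,m,I], logical=[A,B,C,D,E,F,G,m,I]
After op 2 (swap(4, 5)): offset=0, physical=[A,B,C,D,F,E,G,m,I], logical=[A,B,C,D,F,E,G,m,I]
After op 3 (rotate(+1)): offset=1, physical=[A,B,C,D,F,E,G,m,I], logical=[B,C,D,F,E,G,m,I,A]
After op 4 (rotate(+3)): offset=4, physical=[A,B,C,D,F,E,G,m,I], logical=[F,E,G,m,I,A,B,C,D]
After op 5 (replace(2, 'i')): offset=4, physical=[A,B,C,D,F,E,i,m,I], logical=[F,E,i,m,I,A,B,C,D]
After op 6 (replace(5, 'e')): offset=4, physical=[e,B,C,D,F,E,i,m,I], logical=[F,E,i,m,I,e,B,C,D]
After op 7 (rotate(+2)): offset=6, physical=[e,B,C,D,F,E,i,m,I], logical=[i,m,I,e,B,C,D,F,E]
After op 8 (rotate(-1)): offset=5, physical=[e,B,C,D,F,E,i,m,I], logical=[E,i,m,I,e,B,C,D,F]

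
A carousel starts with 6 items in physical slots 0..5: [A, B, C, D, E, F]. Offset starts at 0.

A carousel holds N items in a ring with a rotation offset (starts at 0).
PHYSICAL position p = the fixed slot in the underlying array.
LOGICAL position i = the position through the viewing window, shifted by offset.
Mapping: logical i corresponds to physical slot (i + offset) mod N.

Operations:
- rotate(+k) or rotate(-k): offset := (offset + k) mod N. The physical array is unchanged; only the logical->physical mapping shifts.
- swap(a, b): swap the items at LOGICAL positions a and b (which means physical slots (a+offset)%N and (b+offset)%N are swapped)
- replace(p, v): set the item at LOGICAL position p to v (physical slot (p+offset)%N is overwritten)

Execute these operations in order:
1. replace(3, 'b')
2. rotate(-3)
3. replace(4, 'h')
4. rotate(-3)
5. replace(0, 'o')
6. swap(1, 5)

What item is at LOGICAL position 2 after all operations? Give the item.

Answer: C

Derivation:
After op 1 (replace(3, 'b')): offset=0, physical=[A,B,C,b,E,F], logical=[A,B,C,b,E,F]
After op 2 (rotate(-3)): offset=3, physical=[A,B,C,b,E,F], logical=[b,E,F,A,B,C]
After op 3 (replace(4, 'h')): offset=3, physical=[A,h,C,b,E,F], logical=[b,E,F,A,h,C]
After op 4 (rotate(-3)): offset=0, physical=[A,h,C,b,E,F], logical=[A,h,C,b,E,F]
After op 5 (replace(0, 'o')): offset=0, physical=[o,h,C,b,E,F], logical=[o,h,C,b,E,F]
After op 6 (swap(1, 5)): offset=0, physical=[o,F,C,b,E,h], logical=[o,F,C,b,E,h]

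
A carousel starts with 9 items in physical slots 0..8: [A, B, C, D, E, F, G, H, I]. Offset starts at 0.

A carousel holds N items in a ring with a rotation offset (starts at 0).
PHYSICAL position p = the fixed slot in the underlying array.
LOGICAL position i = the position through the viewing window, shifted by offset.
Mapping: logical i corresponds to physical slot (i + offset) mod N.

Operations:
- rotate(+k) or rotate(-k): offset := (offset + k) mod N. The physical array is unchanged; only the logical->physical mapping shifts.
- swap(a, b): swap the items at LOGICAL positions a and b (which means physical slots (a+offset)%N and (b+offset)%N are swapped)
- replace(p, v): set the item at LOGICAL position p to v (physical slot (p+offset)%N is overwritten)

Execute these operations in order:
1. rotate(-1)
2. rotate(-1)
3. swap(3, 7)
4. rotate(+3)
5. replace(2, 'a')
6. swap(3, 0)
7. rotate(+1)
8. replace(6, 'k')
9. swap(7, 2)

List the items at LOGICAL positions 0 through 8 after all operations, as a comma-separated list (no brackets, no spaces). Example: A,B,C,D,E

After op 1 (rotate(-1)): offset=8, physical=[A,B,C,D,E,F,G,H,I], logical=[I,A,B,C,D,E,F,G,H]
After op 2 (rotate(-1)): offset=7, physical=[A,B,C,D,E,F,G,H,I], logical=[H,I,A,B,C,D,E,F,G]
After op 3 (swap(3, 7)): offset=7, physical=[A,F,C,D,E,B,G,H,I], logical=[H,I,A,F,C,D,E,B,G]
After op 4 (rotate(+3)): offset=1, physical=[A,F,C,D,E,B,G,H,I], logical=[F,C,D,E,B,G,H,I,A]
After op 5 (replace(2, 'a')): offset=1, physical=[A,F,C,a,E,B,G,H,I], logical=[F,C,a,E,B,G,H,I,A]
After op 6 (swap(3, 0)): offset=1, physical=[A,E,C,a,F,B,G,H,I], logical=[E,C,a,F,B,G,H,I,A]
After op 7 (rotate(+1)): offset=2, physical=[A,E,C,a,F,B,G,H,I], logical=[C,a,F,B,G,H,I,A,E]
After op 8 (replace(6, 'k')): offset=2, physical=[A,E,C,a,F,B,G,H,k], logical=[C,a,F,B,G,H,k,A,E]
After op 9 (swap(7, 2)): offset=2, physical=[F,E,C,a,A,B,G,H,k], logical=[C,a,A,B,G,H,k,F,E]

Answer: C,a,A,B,G,H,k,F,E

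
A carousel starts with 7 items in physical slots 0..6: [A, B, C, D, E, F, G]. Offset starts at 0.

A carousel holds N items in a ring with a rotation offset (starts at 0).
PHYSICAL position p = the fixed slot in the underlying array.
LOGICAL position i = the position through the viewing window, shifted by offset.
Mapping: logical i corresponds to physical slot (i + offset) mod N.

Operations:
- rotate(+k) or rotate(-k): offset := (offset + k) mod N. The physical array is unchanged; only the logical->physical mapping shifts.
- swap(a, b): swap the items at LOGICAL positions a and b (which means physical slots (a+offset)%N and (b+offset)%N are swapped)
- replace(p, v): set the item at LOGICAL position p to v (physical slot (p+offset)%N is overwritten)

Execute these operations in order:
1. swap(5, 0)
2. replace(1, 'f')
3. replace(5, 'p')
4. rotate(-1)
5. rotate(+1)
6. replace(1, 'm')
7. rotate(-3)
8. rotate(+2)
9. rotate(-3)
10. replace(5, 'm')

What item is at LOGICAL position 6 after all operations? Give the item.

After op 1 (swap(5, 0)): offset=0, physical=[F,B,C,D,E,A,G], logical=[F,B,C,D,E,A,G]
After op 2 (replace(1, 'f')): offset=0, physical=[F,f,C,D,E,A,G], logical=[F,f,C,D,E,A,G]
After op 3 (replace(5, 'p')): offset=0, physical=[F,f,C,D,E,p,G], logical=[F,f,C,D,E,p,G]
After op 4 (rotate(-1)): offset=6, physical=[F,f,C,D,E,p,G], logical=[G,F,f,C,D,E,p]
After op 5 (rotate(+1)): offset=0, physical=[F,f,C,D,E,p,G], logical=[F,f,C,D,E,p,G]
After op 6 (replace(1, 'm')): offset=0, physical=[F,m,C,D,E,p,G], logical=[F,m,C,D,E,p,G]
After op 7 (rotate(-3)): offset=4, physical=[F,m,C,D,E,p,G], logical=[E,p,G,F,m,C,D]
After op 8 (rotate(+2)): offset=6, physical=[F,m,C,D,E,p,G], logical=[G,F,m,C,D,E,p]
After op 9 (rotate(-3)): offset=3, physical=[F,m,C,D,E,p,G], logical=[D,E,p,G,F,m,C]
After op 10 (replace(5, 'm')): offset=3, physical=[F,m,C,D,E,p,G], logical=[D,E,p,G,F,m,C]

Answer: C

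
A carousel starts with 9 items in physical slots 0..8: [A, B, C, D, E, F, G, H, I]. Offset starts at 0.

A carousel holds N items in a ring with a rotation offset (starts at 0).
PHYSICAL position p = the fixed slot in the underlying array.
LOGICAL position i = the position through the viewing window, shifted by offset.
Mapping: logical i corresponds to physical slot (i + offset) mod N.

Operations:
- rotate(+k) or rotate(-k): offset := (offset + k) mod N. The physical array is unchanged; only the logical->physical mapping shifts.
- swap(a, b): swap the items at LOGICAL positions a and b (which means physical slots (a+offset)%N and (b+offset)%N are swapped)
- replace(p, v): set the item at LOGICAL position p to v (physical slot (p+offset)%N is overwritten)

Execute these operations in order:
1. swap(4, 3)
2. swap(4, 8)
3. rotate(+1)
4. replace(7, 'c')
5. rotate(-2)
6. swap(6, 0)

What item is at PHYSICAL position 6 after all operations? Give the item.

After op 1 (swap(4, 3)): offset=0, physical=[A,B,C,E,D,F,G,H,I], logical=[A,B,C,E,D,F,G,H,I]
After op 2 (swap(4, 8)): offset=0, physical=[A,B,C,E,I,F,G,H,D], logical=[A,B,C,E,I,F,G,H,D]
After op 3 (rotate(+1)): offset=1, physical=[A,B,C,E,I,F,G,H,D], logical=[B,C,E,I,F,G,H,D,A]
After op 4 (replace(7, 'c')): offset=1, physical=[A,B,C,E,I,F,G,H,c], logical=[B,C,E,I,F,G,H,c,A]
After op 5 (rotate(-2)): offset=8, physical=[A,B,C,E,I,F,G,H,c], logical=[c,A,B,C,E,I,F,G,H]
After op 6 (swap(6, 0)): offset=8, physical=[A,B,C,E,I,c,G,H,F], logical=[F,A,B,C,E,I,c,G,H]

Answer: G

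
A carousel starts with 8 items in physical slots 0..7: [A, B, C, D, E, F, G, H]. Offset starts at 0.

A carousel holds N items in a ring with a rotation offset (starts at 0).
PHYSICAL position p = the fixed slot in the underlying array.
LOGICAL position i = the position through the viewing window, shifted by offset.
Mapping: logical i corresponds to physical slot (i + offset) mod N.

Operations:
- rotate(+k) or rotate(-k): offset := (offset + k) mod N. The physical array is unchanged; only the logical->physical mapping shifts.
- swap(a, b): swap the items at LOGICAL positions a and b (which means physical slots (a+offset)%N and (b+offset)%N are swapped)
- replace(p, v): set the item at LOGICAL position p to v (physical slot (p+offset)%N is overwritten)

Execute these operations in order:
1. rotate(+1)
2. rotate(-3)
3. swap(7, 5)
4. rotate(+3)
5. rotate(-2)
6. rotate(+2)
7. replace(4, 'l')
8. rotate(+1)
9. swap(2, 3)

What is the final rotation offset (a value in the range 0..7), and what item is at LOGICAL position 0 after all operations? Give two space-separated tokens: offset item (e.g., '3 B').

Answer: 2 C

Derivation:
After op 1 (rotate(+1)): offset=1, physical=[A,B,C,D,E,F,G,H], logical=[B,C,D,E,F,G,H,A]
After op 2 (rotate(-3)): offset=6, physical=[A,B,C,D,E,F,G,H], logical=[G,H,A,B,C,D,E,F]
After op 3 (swap(7, 5)): offset=6, physical=[A,B,C,F,E,D,G,H], logical=[G,H,A,B,C,F,E,D]
After op 4 (rotate(+3)): offset=1, physical=[A,B,C,F,E,D,G,H], logical=[B,C,F,E,D,G,H,A]
After op 5 (rotate(-2)): offset=7, physical=[A,B,C,F,E,D,G,H], logical=[H,A,B,C,F,E,D,G]
After op 6 (rotate(+2)): offset=1, physical=[A,B,C,F,E,D,G,H], logical=[B,C,F,E,D,G,H,A]
After op 7 (replace(4, 'l')): offset=1, physical=[A,B,C,F,E,l,G,H], logical=[B,C,F,E,l,G,H,A]
After op 8 (rotate(+1)): offset=2, physical=[A,B,C,F,E,l,G,H], logical=[C,F,E,l,G,H,A,B]
After op 9 (swap(2, 3)): offset=2, physical=[A,B,C,F,l,E,G,H], logical=[C,F,l,E,G,H,A,B]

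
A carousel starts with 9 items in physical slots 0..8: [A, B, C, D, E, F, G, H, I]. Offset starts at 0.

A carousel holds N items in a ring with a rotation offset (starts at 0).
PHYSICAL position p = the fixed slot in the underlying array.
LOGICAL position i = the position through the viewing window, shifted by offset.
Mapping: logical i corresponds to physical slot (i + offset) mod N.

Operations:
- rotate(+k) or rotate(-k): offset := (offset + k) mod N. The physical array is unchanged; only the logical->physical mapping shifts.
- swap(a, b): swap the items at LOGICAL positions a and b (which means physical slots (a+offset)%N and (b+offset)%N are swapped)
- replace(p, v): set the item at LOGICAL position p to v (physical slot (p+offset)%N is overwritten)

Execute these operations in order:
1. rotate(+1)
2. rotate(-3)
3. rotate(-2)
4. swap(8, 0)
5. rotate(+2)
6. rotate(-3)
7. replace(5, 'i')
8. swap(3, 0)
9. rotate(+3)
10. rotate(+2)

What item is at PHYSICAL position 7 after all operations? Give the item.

Answer: F

Derivation:
After op 1 (rotate(+1)): offset=1, physical=[A,B,C,D,E,F,G,H,I], logical=[B,C,D,E,F,G,H,I,A]
After op 2 (rotate(-3)): offset=7, physical=[A,B,C,D,E,F,G,H,I], logical=[H,I,A,B,C,D,E,F,G]
After op 3 (rotate(-2)): offset=5, physical=[A,B,C,D,E,F,G,H,I], logical=[F,G,H,I,A,B,C,D,E]
After op 4 (swap(8, 0)): offset=5, physical=[A,B,C,D,F,E,G,H,I], logical=[E,G,H,I,A,B,C,D,F]
After op 5 (rotate(+2)): offset=7, physical=[A,B,C,D,F,E,G,H,I], logical=[H,I,A,B,C,D,F,E,G]
After op 6 (rotate(-3)): offset=4, physical=[A,B,C,D,F,E,G,H,I], logical=[F,E,G,H,I,A,B,C,D]
After op 7 (replace(5, 'i')): offset=4, physical=[i,B,C,D,F,E,G,H,I], logical=[F,E,G,H,I,i,B,C,D]
After op 8 (swap(3, 0)): offset=4, physical=[i,B,C,D,H,E,G,F,I], logical=[H,E,G,F,I,i,B,C,D]
After op 9 (rotate(+3)): offset=7, physical=[i,B,C,D,H,E,G,F,I], logical=[F,I,i,B,C,D,H,E,G]
After op 10 (rotate(+2)): offset=0, physical=[i,B,C,D,H,E,G,F,I], logical=[i,B,C,D,H,E,G,F,I]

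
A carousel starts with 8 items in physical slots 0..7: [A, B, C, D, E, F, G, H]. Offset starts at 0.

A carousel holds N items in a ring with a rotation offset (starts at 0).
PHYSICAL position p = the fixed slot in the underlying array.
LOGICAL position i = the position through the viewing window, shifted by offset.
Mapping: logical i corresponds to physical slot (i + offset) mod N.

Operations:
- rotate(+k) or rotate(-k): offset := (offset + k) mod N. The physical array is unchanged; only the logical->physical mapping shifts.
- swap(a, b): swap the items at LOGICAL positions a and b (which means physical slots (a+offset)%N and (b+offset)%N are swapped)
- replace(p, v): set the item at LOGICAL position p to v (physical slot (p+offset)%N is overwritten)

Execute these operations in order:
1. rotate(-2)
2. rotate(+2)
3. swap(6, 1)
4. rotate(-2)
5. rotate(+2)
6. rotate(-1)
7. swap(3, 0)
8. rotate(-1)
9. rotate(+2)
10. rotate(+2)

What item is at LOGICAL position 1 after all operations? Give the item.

Answer: D

Derivation:
After op 1 (rotate(-2)): offset=6, physical=[A,B,C,D,E,F,G,H], logical=[G,H,A,B,C,D,E,F]
After op 2 (rotate(+2)): offset=0, physical=[A,B,C,D,E,F,G,H], logical=[A,B,C,D,E,F,G,H]
After op 3 (swap(6, 1)): offset=0, physical=[A,G,C,D,E,F,B,H], logical=[A,G,C,D,E,F,B,H]
After op 4 (rotate(-2)): offset=6, physical=[A,G,C,D,E,F,B,H], logical=[B,H,A,G,C,D,E,F]
After op 5 (rotate(+2)): offset=0, physical=[A,G,C,D,E,F,B,H], logical=[A,G,C,D,E,F,B,H]
After op 6 (rotate(-1)): offset=7, physical=[A,G,C,D,E,F,B,H], logical=[H,A,G,C,D,E,F,B]
After op 7 (swap(3, 0)): offset=7, physical=[A,G,H,D,E,F,B,C], logical=[C,A,G,H,D,E,F,B]
After op 8 (rotate(-1)): offset=6, physical=[A,G,H,D,E,F,B,C], logical=[B,C,A,G,H,D,E,F]
After op 9 (rotate(+2)): offset=0, physical=[A,G,H,D,E,F,B,C], logical=[A,G,H,D,E,F,B,C]
After op 10 (rotate(+2)): offset=2, physical=[A,G,H,D,E,F,B,C], logical=[H,D,E,F,B,C,A,G]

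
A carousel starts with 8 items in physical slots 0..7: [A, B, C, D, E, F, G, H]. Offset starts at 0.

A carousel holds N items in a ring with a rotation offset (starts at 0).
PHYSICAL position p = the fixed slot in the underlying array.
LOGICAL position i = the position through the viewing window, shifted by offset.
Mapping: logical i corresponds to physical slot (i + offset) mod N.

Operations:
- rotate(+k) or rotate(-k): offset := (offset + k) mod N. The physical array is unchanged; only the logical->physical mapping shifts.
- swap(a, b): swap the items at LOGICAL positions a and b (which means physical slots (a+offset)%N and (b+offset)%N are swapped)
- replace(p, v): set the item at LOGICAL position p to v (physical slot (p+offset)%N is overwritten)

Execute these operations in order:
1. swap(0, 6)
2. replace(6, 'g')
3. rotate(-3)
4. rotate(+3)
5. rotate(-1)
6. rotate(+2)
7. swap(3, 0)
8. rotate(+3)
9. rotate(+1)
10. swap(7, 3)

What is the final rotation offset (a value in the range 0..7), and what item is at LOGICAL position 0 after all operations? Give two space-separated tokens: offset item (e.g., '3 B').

Answer: 5 F

Derivation:
After op 1 (swap(0, 6)): offset=0, physical=[G,B,C,D,E,F,A,H], logical=[G,B,C,D,E,F,A,H]
After op 2 (replace(6, 'g')): offset=0, physical=[G,B,C,D,E,F,g,H], logical=[G,B,C,D,E,F,g,H]
After op 3 (rotate(-3)): offset=5, physical=[G,B,C,D,E,F,g,H], logical=[F,g,H,G,B,C,D,E]
After op 4 (rotate(+3)): offset=0, physical=[G,B,C,D,E,F,g,H], logical=[G,B,C,D,E,F,g,H]
After op 5 (rotate(-1)): offset=7, physical=[G,B,C,D,E,F,g,H], logical=[H,G,B,C,D,E,F,g]
After op 6 (rotate(+2)): offset=1, physical=[G,B,C,D,E,F,g,H], logical=[B,C,D,E,F,g,H,G]
After op 7 (swap(3, 0)): offset=1, physical=[G,E,C,D,B,F,g,H], logical=[E,C,D,B,F,g,H,G]
After op 8 (rotate(+3)): offset=4, physical=[G,E,C,D,B,F,g,H], logical=[B,F,g,H,G,E,C,D]
After op 9 (rotate(+1)): offset=5, physical=[G,E,C,D,B,F,g,H], logical=[F,g,H,G,E,C,D,B]
After op 10 (swap(7, 3)): offset=5, physical=[B,E,C,D,G,F,g,H], logical=[F,g,H,B,E,C,D,G]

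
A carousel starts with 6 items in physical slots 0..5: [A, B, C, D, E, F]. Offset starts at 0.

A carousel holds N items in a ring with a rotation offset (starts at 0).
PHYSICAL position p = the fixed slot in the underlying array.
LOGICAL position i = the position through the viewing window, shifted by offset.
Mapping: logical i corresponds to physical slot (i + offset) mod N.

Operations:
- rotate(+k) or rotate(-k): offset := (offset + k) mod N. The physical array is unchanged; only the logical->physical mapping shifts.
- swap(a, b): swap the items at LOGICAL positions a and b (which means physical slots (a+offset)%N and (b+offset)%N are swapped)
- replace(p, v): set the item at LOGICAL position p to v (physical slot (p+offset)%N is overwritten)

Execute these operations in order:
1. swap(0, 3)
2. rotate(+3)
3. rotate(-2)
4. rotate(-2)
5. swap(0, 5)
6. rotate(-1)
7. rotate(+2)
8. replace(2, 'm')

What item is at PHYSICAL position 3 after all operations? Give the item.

After op 1 (swap(0, 3)): offset=0, physical=[D,B,C,A,E,F], logical=[D,B,C,A,E,F]
After op 2 (rotate(+3)): offset=3, physical=[D,B,C,A,E,F], logical=[A,E,F,D,B,C]
After op 3 (rotate(-2)): offset=1, physical=[D,B,C,A,E,F], logical=[B,C,A,E,F,D]
After op 4 (rotate(-2)): offset=5, physical=[D,B,C,A,E,F], logical=[F,D,B,C,A,E]
After op 5 (swap(0, 5)): offset=5, physical=[D,B,C,A,F,E], logical=[E,D,B,C,A,F]
After op 6 (rotate(-1)): offset=4, physical=[D,B,C,A,F,E], logical=[F,E,D,B,C,A]
After op 7 (rotate(+2)): offset=0, physical=[D,B,C,A,F,E], logical=[D,B,C,A,F,E]
After op 8 (replace(2, 'm')): offset=0, physical=[D,B,m,A,F,E], logical=[D,B,m,A,F,E]

Answer: A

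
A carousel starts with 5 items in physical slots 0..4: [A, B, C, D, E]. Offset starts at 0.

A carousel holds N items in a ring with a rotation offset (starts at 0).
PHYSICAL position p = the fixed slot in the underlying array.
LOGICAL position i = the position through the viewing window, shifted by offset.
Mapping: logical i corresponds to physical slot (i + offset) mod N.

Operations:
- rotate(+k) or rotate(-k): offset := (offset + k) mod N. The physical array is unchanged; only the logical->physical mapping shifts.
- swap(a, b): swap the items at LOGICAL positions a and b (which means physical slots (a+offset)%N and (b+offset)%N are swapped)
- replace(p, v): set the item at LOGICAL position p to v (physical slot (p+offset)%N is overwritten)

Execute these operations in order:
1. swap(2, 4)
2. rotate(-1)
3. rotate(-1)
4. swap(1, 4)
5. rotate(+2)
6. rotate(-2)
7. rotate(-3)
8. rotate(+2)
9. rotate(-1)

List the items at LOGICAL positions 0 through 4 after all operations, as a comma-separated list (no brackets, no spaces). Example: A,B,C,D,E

Answer: B,C,D,E,A

Derivation:
After op 1 (swap(2, 4)): offset=0, physical=[A,B,E,D,C], logical=[A,B,E,D,C]
After op 2 (rotate(-1)): offset=4, physical=[A,B,E,D,C], logical=[C,A,B,E,D]
After op 3 (rotate(-1)): offset=3, physical=[A,B,E,D,C], logical=[D,C,A,B,E]
After op 4 (swap(1, 4)): offset=3, physical=[A,B,C,D,E], logical=[D,E,A,B,C]
After op 5 (rotate(+2)): offset=0, physical=[A,B,C,D,E], logical=[A,B,C,D,E]
After op 6 (rotate(-2)): offset=3, physical=[A,B,C,D,E], logical=[D,E,A,B,C]
After op 7 (rotate(-3)): offset=0, physical=[A,B,C,D,E], logical=[A,B,C,D,E]
After op 8 (rotate(+2)): offset=2, physical=[A,B,C,D,E], logical=[C,D,E,A,B]
After op 9 (rotate(-1)): offset=1, physical=[A,B,C,D,E], logical=[B,C,D,E,A]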